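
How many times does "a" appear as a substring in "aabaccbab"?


Searching for "a" in "aabaccbab"
Scanning each position:
  Position 0: "a" => MATCH
  Position 1: "a" => MATCH
  Position 2: "b" => no
  Position 3: "a" => MATCH
  Position 4: "c" => no
  Position 5: "c" => no
  Position 6: "b" => no
  Position 7: "a" => MATCH
  Position 8: "b" => no
Total occurrences: 4

4


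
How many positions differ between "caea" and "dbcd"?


Comparing "caea" and "dbcd" position by position:
  Position 0: 'c' vs 'd' => DIFFER
  Position 1: 'a' vs 'b' => DIFFER
  Position 2: 'e' vs 'c' => DIFFER
  Position 3: 'a' vs 'd' => DIFFER
Positions that differ: 4

4


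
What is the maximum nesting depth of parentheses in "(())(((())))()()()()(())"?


Input: "(())(((())))()()()()(())"
Tracking depth:
  Position 0 '(': depth becomes 1
  Position 1 '(': depth becomes 2
  Position 2 ')': depth becomes 1
  Position 3 ')': depth becomes 0
  Position 4 '(': depth becomes 1
  Position 5 '(': depth becomes 2
  Position 6 '(': depth becomes 3
  Position 7 '(': depth becomes 4
  Position 8 ')': depth becomes 3
  Position 9 ')': depth becomes 2
  Position 10 ')': depth becomes 1
  Position 11 ')': depth becomes 0
  Position 12 '(': depth becomes 1
  Position 13 ')': depth becomes 0
  Position 14 '(': depth becomes 1
  Position 15 ')': depth becomes 0
  Position 16 '(': depth becomes 1
  Position 17 ')': depth becomes 0
  Position 18 '(': depth becomes 1
  Position 19 ')': depth becomes 0
  Position 20 '(': depth becomes 1
  Position 21 '(': depth becomes 2
  Position 22 ')': depth becomes 1
  Position 23 ')': depth becomes 0
Maximum depth reached: 4

4


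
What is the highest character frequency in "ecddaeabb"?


Input: ecddaeabb
Character counts:
  'a': 2
  'b': 2
  'c': 1
  'd': 2
  'e': 2
Maximum frequency: 2

2


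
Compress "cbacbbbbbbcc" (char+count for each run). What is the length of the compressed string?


Input: cbacbbbbbbcc
Runs:
  'c' x 1 => "c1"
  'b' x 1 => "b1"
  'a' x 1 => "a1"
  'c' x 1 => "c1"
  'b' x 6 => "b6"
  'c' x 2 => "c2"
Compressed: "c1b1a1c1b6c2"
Compressed length: 12

12


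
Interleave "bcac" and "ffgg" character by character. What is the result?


Interleaving "bcac" and "ffgg":
  Position 0: 'b' from first, 'f' from second => "bf"
  Position 1: 'c' from first, 'f' from second => "cf"
  Position 2: 'a' from first, 'g' from second => "ag"
  Position 3: 'c' from first, 'g' from second => "cg"
Result: bfcfagcg

bfcfagcg


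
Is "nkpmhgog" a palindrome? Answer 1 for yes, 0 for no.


Input: nkpmhgog
Reversed: goghmpkn
  Compare pos 0 ('n') with pos 7 ('g'): MISMATCH
  Compare pos 1 ('k') with pos 6 ('o'): MISMATCH
  Compare pos 2 ('p') with pos 5 ('g'): MISMATCH
  Compare pos 3 ('m') with pos 4 ('h'): MISMATCH
Result: not a palindrome

0


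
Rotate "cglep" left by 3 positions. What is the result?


Input: "cglep", rotate left by 3
First 3 characters: "cgl"
Remaining characters: "ep"
Concatenate remaining + first: "ep" + "cgl" = "epcgl"

epcgl


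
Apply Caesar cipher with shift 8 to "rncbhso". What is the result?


Caesar cipher: shift "rncbhso" by 8
  'r' (pos 17) + 8 = pos 25 = 'z'
  'n' (pos 13) + 8 = pos 21 = 'v'
  'c' (pos 2) + 8 = pos 10 = 'k'
  'b' (pos 1) + 8 = pos 9 = 'j'
  'h' (pos 7) + 8 = pos 15 = 'p'
  's' (pos 18) + 8 = pos 0 = 'a'
  'o' (pos 14) + 8 = pos 22 = 'w'
Result: zvkjpaw

zvkjpaw


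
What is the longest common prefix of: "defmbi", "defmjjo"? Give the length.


Words: defmbi, defmjjo
  Position 0: all 'd' => match
  Position 1: all 'e' => match
  Position 2: all 'f' => match
  Position 3: all 'm' => match
  Position 4: ('b', 'j') => mismatch, stop
LCP = "defm" (length 4)

4


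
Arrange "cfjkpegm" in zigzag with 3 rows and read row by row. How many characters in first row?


Zigzag "cfjkpegm" into 3 rows:
Placing characters:
  'c' => row 0
  'f' => row 1
  'j' => row 2
  'k' => row 1
  'p' => row 0
  'e' => row 1
  'g' => row 2
  'm' => row 1
Rows:
  Row 0: "cp"
  Row 1: "fkem"
  Row 2: "jg"
First row length: 2

2


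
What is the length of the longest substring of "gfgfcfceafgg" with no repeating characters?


Input: "gfgfcfceafgg"
Sliding window (track last position of each char):
  Position 0 ('g'): window [0,0] length 1 -- new best
  Position 1 ('f'): window [0,1] length 2 -- new best
  Position 2 ('g'): repeat (last at 0), move window start to 1
  Position 2 ('g'): window [1,2] length 2
  Position 3 ('f'): repeat (last at 1), move window start to 2
  Position 3 ('f'): window [2,3] length 2
  Position 4 ('c'): window [2,4] length 3 -- new best
  Position 5 ('f'): repeat (last at 3), move window start to 4
  Position 5 ('f'): window [4,5] length 2
  Position 6 ('c'): repeat (last at 4), move window start to 5
  Position 6 ('c'): window [5,6] length 2
  Position 7 ('e'): window [5,7] length 3
  Position 8 ('a'): window [5,8] length 4 -- new best
  Position 9 ('f'): repeat (last at 5), move window start to 6
  Position 9 ('f'): window [6,9] length 4
  Position 10 ('g'): window [6,10] length 5 -- new best
  Position 11 ('g'): repeat (last at 10), move window start to 11
  Position 11 ('g'): window [11,11] length 1
Longest substring with no repeats: "ceafg" with length 5

5


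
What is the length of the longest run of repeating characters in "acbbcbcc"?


Input: "acbbcbcc"
Scanning for longest run:
  Position 1 ('c'): new char, reset run to 1
  Position 2 ('b'): new char, reset run to 1
  Position 3 ('b'): continues run of 'b', length=2
  Position 4 ('c'): new char, reset run to 1
  Position 5 ('b'): new char, reset run to 1
  Position 6 ('c'): new char, reset run to 1
  Position 7 ('c'): continues run of 'c', length=2
Longest run: 'b' with length 2

2


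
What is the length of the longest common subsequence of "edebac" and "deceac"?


LCS of "edebac" and "deceac"
DP table:
           d    e    c    e    a    c
      0    0    0    0    0    0    0
  e   0    0    1    1    1    1    1
  d   0    1    1    1    1    1    1
  e   0    1    2    2    2    2    2
  b   0    1    2    2    2    2    2
  a   0    1    2    2    2    3    3
  c   0    1    2    3    3    3    4
LCS length = dp[6][6] = 4

4


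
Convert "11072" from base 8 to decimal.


Input: "11072" in base 8
Positional expansion:
  Digit '1' (value 1) x 8^4 = 4096
  Digit '1' (value 1) x 8^3 = 512
  Digit '0' (value 0) x 8^2 = 0
  Digit '7' (value 7) x 8^1 = 56
  Digit '2' (value 2) x 8^0 = 2
Sum = 4666

4666


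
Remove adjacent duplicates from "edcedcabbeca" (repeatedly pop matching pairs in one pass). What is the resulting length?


Input: edcedcabbeca
Stack-based adjacent duplicate removal:
  Read 'e': push. Stack: e
  Read 'd': push. Stack: ed
  Read 'c': push. Stack: edc
  Read 'e': push. Stack: edce
  Read 'd': push. Stack: edced
  Read 'c': push. Stack: edcedc
  Read 'a': push. Stack: edcedca
  Read 'b': push. Stack: edcedcab
  Read 'b': matches stack top 'b' => pop. Stack: edcedca
  Read 'e': push. Stack: edcedcae
  Read 'c': push. Stack: edcedcaec
  Read 'a': push. Stack: edcedcaeca
Final stack: "edcedcaeca" (length 10)

10


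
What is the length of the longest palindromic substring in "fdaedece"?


Input: "fdaedece"
Checking substrings for palindromes:
  [3:6] "ede" (len 3) => palindrome
  [5:8] "ece" (len 3) => palindrome
Longest palindromic substring: "ede" with length 3

3


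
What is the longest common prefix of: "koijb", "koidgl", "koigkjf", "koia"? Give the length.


Words: koijb, koidgl, koigkjf, koia
  Position 0: all 'k' => match
  Position 1: all 'o' => match
  Position 2: all 'i' => match
  Position 3: ('j', 'd', 'g', 'a') => mismatch, stop
LCP = "koi" (length 3)

3


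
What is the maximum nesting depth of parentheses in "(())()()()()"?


Input: "(())()()()()"
Tracking depth:
  Position 0 '(': depth becomes 1
  Position 1 '(': depth becomes 2
  Position 2 ')': depth becomes 1
  Position 3 ')': depth becomes 0
  Position 4 '(': depth becomes 1
  Position 5 ')': depth becomes 0
  Position 6 '(': depth becomes 1
  Position 7 ')': depth becomes 0
  Position 8 '(': depth becomes 1
  Position 9 ')': depth becomes 0
  Position 10 '(': depth becomes 1
  Position 11 ')': depth becomes 0
Maximum depth reached: 2

2


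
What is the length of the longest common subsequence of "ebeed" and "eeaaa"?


LCS of "ebeed" and "eeaaa"
DP table:
           e    e    a    a    a
      0    0    0    0    0    0
  e   0    1    1    1    1    1
  b   0    1    1    1    1    1
  e   0    1    2    2    2    2
  e   0    1    2    2    2    2
  d   0    1    2    2    2    2
LCS length = dp[5][5] = 2

2


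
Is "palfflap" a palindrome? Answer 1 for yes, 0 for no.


Input: palfflap
Reversed: palfflap
  Compare pos 0 ('p') with pos 7 ('p'): match
  Compare pos 1 ('a') with pos 6 ('a'): match
  Compare pos 2 ('l') with pos 5 ('l'): match
  Compare pos 3 ('f') with pos 4 ('f'): match
Result: palindrome

1


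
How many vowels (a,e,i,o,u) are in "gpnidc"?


Input: gpnidc
Checking each character:
  'g' at position 0: consonant
  'p' at position 1: consonant
  'n' at position 2: consonant
  'i' at position 3: vowel (running total: 1)
  'd' at position 4: consonant
  'c' at position 5: consonant
Total vowels: 1

1


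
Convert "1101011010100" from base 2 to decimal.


Input: "1101011010100" in base 2
Positional expansion:
  Digit '1' (value 1) x 2^12 = 4096
  Digit '1' (value 1) x 2^11 = 2048
  Digit '0' (value 0) x 2^10 = 0
  Digit '1' (value 1) x 2^9 = 512
  Digit '0' (value 0) x 2^8 = 0
  Digit '1' (value 1) x 2^7 = 128
  Digit '1' (value 1) x 2^6 = 64
  Digit '0' (value 0) x 2^5 = 0
  Digit '1' (value 1) x 2^4 = 16
  Digit '0' (value 0) x 2^3 = 0
  Digit '1' (value 1) x 2^2 = 4
  Digit '0' (value 0) x 2^1 = 0
  Digit '0' (value 0) x 2^0 = 0
Sum = 6868

6868


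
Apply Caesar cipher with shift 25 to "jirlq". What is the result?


Caesar cipher: shift "jirlq" by 25
  'j' (pos 9) + 25 = pos 8 = 'i'
  'i' (pos 8) + 25 = pos 7 = 'h'
  'r' (pos 17) + 25 = pos 16 = 'q'
  'l' (pos 11) + 25 = pos 10 = 'k'
  'q' (pos 16) + 25 = pos 15 = 'p'
Result: ihqkp

ihqkp


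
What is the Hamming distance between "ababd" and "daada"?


Comparing "ababd" and "daada" position by position:
  Position 0: 'a' vs 'd' => differ
  Position 1: 'b' vs 'a' => differ
  Position 2: 'a' vs 'a' => same
  Position 3: 'b' vs 'd' => differ
  Position 4: 'd' vs 'a' => differ
Total differences (Hamming distance): 4

4


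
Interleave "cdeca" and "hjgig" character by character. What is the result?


Interleaving "cdeca" and "hjgig":
  Position 0: 'c' from first, 'h' from second => "ch"
  Position 1: 'd' from first, 'j' from second => "dj"
  Position 2: 'e' from first, 'g' from second => "eg"
  Position 3: 'c' from first, 'i' from second => "ci"
  Position 4: 'a' from first, 'g' from second => "ag"
Result: chdjegciag

chdjegciag


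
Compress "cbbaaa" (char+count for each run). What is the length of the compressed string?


Input: cbbaaa
Runs:
  'c' x 1 => "c1"
  'b' x 2 => "b2"
  'a' x 3 => "a3"
Compressed: "c1b2a3"
Compressed length: 6

6


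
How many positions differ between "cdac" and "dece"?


Comparing "cdac" and "dece" position by position:
  Position 0: 'c' vs 'd' => DIFFER
  Position 1: 'd' vs 'e' => DIFFER
  Position 2: 'a' vs 'c' => DIFFER
  Position 3: 'c' vs 'e' => DIFFER
Positions that differ: 4

4


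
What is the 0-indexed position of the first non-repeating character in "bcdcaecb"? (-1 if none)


Input: bcdcaecb
Character frequencies:
  'a': 1
  'b': 2
  'c': 3
  'd': 1
  'e': 1
Scanning left to right for freq == 1:
  Position 0 ('b'): freq=2, skip
  Position 1 ('c'): freq=3, skip
  Position 2 ('d'): unique! => answer = 2

2


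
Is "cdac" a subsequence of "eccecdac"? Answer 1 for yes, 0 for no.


Check if "cdac" is a subsequence of "eccecdac"
Greedy scan:
  Position 0 ('e'): no match needed
  Position 1 ('c'): matches sub[0] = 'c'
  Position 2 ('c'): no match needed
  Position 3 ('e'): no match needed
  Position 4 ('c'): no match needed
  Position 5 ('d'): matches sub[1] = 'd'
  Position 6 ('a'): matches sub[2] = 'a'
  Position 7 ('c'): matches sub[3] = 'c'
All 4 characters matched => is a subsequence

1


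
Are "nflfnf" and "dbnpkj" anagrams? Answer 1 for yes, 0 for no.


Strings: "nflfnf", "dbnpkj"
Sorted first:  ffflnn
Sorted second: bdjknp
Differ at position 0: 'f' vs 'b' => not anagrams

0


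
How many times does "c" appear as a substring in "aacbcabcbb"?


Searching for "c" in "aacbcabcbb"
Scanning each position:
  Position 0: "a" => no
  Position 1: "a" => no
  Position 2: "c" => MATCH
  Position 3: "b" => no
  Position 4: "c" => MATCH
  Position 5: "a" => no
  Position 6: "b" => no
  Position 7: "c" => MATCH
  Position 8: "b" => no
  Position 9: "b" => no
Total occurrences: 3

3


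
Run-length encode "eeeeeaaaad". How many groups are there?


Input: eeeeeaaaad
Scanning for consecutive runs:
  Group 1: 'e' x 5 (positions 0-4)
  Group 2: 'a' x 4 (positions 5-8)
  Group 3: 'd' x 1 (positions 9-9)
Total groups: 3

3


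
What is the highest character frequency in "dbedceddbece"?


Input: dbedceddbece
Character counts:
  'b': 2
  'c': 2
  'd': 4
  'e': 4
Maximum frequency: 4

4


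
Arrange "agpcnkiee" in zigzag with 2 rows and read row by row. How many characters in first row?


Zigzag "agpcnkiee" into 2 rows:
Placing characters:
  'a' => row 0
  'g' => row 1
  'p' => row 0
  'c' => row 1
  'n' => row 0
  'k' => row 1
  'i' => row 0
  'e' => row 1
  'e' => row 0
Rows:
  Row 0: "apnie"
  Row 1: "gcke"
First row length: 5

5


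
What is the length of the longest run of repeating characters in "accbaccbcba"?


Input: "accbaccbcba"
Scanning for longest run:
  Position 1 ('c'): new char, reset run to 1
  Position 2 ('c'): continues run of 'c', length=2
  Position 3 ('b'): new char, reset run to 1
  Position 4 ('a'): new char, reset run to 1
  Position 5 ('c'): new char, reset run to 1
  Position 6 ('c'): continues run of 'c', length=2
  Position 7 ('b'): new char, reset run to 1
  Position 8 ('c'): new char, reset run to 1
  Position 9 ('b'): new char, reset run to 1
  Position 10 ('a'): new char, reset run to 1
Longest run: 'c' with length 2

2


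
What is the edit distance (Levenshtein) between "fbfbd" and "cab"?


Computing edit distance: "fbfbd" -> "cab"
DP table:
           c    a    b
      0    1    2    3
  f   1    1    2    3
  b   2    2    2    2
  f   3    3    3    3
  b   4    4    4    3
  d   5    5    5    4
Edit distance = dp[5][3] = 4

4


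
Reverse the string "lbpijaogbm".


Input: lbpijaogbm
Reading characters right to left:
  Position 9: 'm'
  Position 8: 'b'
  Position 7: 'g'
  Position 6: 'o'
  Position 5: 'a'
  Position 4: 'j'
  Position 3: 'i'
  Position 2: 'p'
  Position 1: 'b'
  Position 0: 'l'
Reversed: mbgoajipbl

mbgoajipbl


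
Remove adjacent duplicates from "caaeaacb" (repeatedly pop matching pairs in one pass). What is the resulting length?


Input: caaeaacb
Stack-based adjacent duplicate removal:
  Read 'c': push. Stack: c
  Read 'a': push. Stack: ca
  Read 'a': matches stack top 'a' => pop. Stack: c
  Read 'e': push. Stack: ce
  Read 'a': push. Stack: cea
  Read 'a': matches stack top 'a' => pop. Stack: ce
  Read 'c': push. Stack: cec
  Read 'b': push. Stack: cecb
Final stack: "cecb" (length 4)

4


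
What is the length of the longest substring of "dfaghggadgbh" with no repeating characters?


Input: "dfaghggadgbh"
Sliding window (track last position of each char):
  Position 0 ('d'): window [0,0] length 1 -- new best
  Position 1 ('f'): window [0,1] length 2 -- new best
  Position 2 ('a'): window [0,2] length 3 -- new best
  Position 3 ('g'): window [0,3] length 4 -- new best
  Position 4 ('h'): window [0,4] length 5 -- new best
  Position 5 ('g'): repeat (last at 3), move window start to 4
  Position 5 ('g'): window [4,5] length 2
  Position 6 ('g'): repeat (last at 5), move window start to 6
  Position 6 ('g'): window [6,6] length 1
  Position 7 ('a'): window [6,7] length 2
  Position 8 ('d'): window [6,8] length 3
  Position 9 ('g'): repeat (last at 6), move window start to 7
  Position 9 ('g'): window [7,9] length 3
  Position 10 ('b'): window [7,10] length 4
  Position 11 ('h'): window [7,11] length 5
Longest substring with no repeats: "dfagh" with length 5

5


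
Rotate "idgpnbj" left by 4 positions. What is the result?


Input: "idgpnbj", rotate left by 4
First 4 characters: "idgp"
Remaining characters: "nbj"
Concatenate remaining + first: "nbj" + "idgp" = "nbjidgp"

nbjidgp


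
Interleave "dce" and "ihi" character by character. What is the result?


Interleaving "dce" and "ihi":
  Position 0: 'd' from first, 'i' from second => "di"
  Position 1: 'c' from first, 'h' from second => "ch"
  Position 2: 'e' from first, 'i' from second => "ei"
Result: dichei

dichei


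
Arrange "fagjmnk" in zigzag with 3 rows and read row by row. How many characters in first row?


Zigzag "fagjmnk" into 3 rows:
Placing characters:
  'f' => row 0
  'a' => row 1
  'g' => row 2
  'j' => row 1
  'm' => row 0
  'n' => row 1
  'k' => row 2
Rows:
  Row 0: "fm"
  Row 1: "ajn"
  Row 2: "gk"
First row length: 2

2


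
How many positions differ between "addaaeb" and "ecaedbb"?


Comparing "addaaeb" and "ecaedbb" position by position:
  Position 0: 'a' vs 'e' => DIFFER
  Position 1: 'd' vs 'c' => DIFFER
  Position 2: 'd' vs 'a' => DIFFER
  Position 3: 'a' vs 'e' => DIFFER
  Position 4: 'a' vs 'd' => DIFFER
  Position 5: 'e' vs 'b' => DIFFER
  Position 6: 'b' vs 'b' => same
Positions that differ: 6

6


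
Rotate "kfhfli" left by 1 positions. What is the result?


Input: "kfhfli", rotate left by 1
First 1 characters: "k"
Remaining characters: "fhfli"
Concatenate remaining + first: "fhfli" + "k" = "fhflik"

fhflik


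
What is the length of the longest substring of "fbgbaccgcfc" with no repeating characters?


Input: "fbgbaccgcfc"
Sliding window (track last position of each char):
  Position 0 ('f'): window [0,0] length 1 -- new best
  Position 1 ('b'): window [0,1] length 2 -- new best
  Position 2 ('g'): window [0,2] length 3 -- new best
  Position 3 ('b'): repeat (last at 1), move window start to 2
  Position 3 ('b'): window [2,3] length 2
  Position 4 ('a'): window [2,4] length 3
  Position 5 ('c'): window [2,5] length 4 -- new best
  Position 6 ('c'): repeat (last at 5), move window start to 6
  Position 6 ('c'): window [6,6] length 1
  Position 7 ('g'): window [6,7] length 2
  Position 8 ('c'): repeat (last at 6), move window start to 7
  Position 8 ('c'): window [7,8] length 2
  Position 9 ('f'): window [7,9] length 3
  Position 10 ('c'): repeat (last at 8), move window start to 9
  Position 10 ('c'): window [9,10] length 2
Longest substring with no repeats: "gbac" with length 4

4


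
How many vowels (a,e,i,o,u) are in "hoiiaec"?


Input: hoiiaec
Checking each character:
  'h' at position 0: consonant
  'o' at position 1: vowel (running total: 1)
  'i' at position 2: vowel (running total: 2)
  'i' at position 3: vowel (running total: 3)
  'a' at position 4: vowel (running total: 4)
  'e' at position 5: vowel (running total: 5)
  'c' at position 6: consonant
Total vowels: 5

5


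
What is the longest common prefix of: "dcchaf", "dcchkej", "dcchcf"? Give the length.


Words: dcchaf, dcchkej, dcchcf
  Position 0: all 'd' => match
  Position 1: all 'c' => match
  Position 2: all 'c' => match
  Position 3: all 'h' => match
  Position 4: ('a', 'k', 'c') => mismatch, stop
LCP = "dcch" (length 4)

4


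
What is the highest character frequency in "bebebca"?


Input: bebebca
Character counts:
  'a': 1
  'b': 3
  'c': 1
  'e': 2
Maximum frequency: 3

3


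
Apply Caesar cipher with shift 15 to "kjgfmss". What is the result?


Caesar cipher: shift "kjgfmss" by 15
  'k' (pos 10) + 15 = pos 25 = 'z'
  'j' (pos 9) + 15 = pos 24 = 'y'
  'g' (pos 6) + 15 = pos 21 = 'v'
  'f' (pos 5) + 15 = pos 20 = 'u'
  'm' (pos 12) + 15 = pos 1 = 'b'
  's' (pos 18) + 15 = pos 7 = 'h'
  's' (pos 18) + 15 = pos 7 = 'h'
Result: zyvubhh

zyvubhh


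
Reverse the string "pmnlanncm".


Input: pmnlanncm
Reading characters right to left:
  Position 8: 'm'
  Position 7: 'c'
  Position 6: 'n'
  Position 5: 'n'
  Position 4: 'a'
  Position 3: 'l'
  Position 2: 'n'
  Position 1: 'm'
  Position 0: 'p'
Reversed: mcnnalnmp

mcnnalnmp


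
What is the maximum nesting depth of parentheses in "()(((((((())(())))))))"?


Input: "()(((((((())(())))))))"
Tracking depth:
  Position 0 '(': depth becomes 1
  Position 1 ')': depth becomes 0
  Position 2 '(': depth becomes 1
  Position 3 '(': depth becomes 2
  Position 4 '(': depth becomes 3
  Position 5 '(': depth becomes 4
  Position 6 '(': depth becomes 5
  Position 7 '(': depth becomes 6
  Position 8 '(': depth becomes 7
  Position 9 '(': depth becomes 8
  Position 10 ')': depth becomes 7
  Position 11 ')': depth becomes 6
  Position 12 '(': depth becomes 7
  Position 13 '(': depth becomes 8
  Position 14 ')': depth becomes 7
  Position 15 ')': depth becomes 6
  Position 16 ')': depth becomes 5
  Position 17 ')': depth becomes 4
  Position 18 ')': depth becomes 3
  Position 19 ')': depth becomes 2
  Position 20 ')': depth becomes 1
  Position 21 ')': depth becomes 0
Maximum depth reached: 8

8


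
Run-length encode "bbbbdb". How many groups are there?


Input: bbbbdb
Scanning for consecutive runs:
  Group 1: 'b' x 4 (positions 0-3)
  Group 2: 'd' x 1 (positions 4-4)
  Group 3: 'b' x 1 (positions 5-5)
Total groups: 3

3


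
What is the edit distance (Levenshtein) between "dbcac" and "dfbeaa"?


Computing edit distance: "dbcac" -> "dfbeaa"
DP table:
           d    f    b    e    a    a
      0    1    2    3    4    5    6
  d   1    0    1    2    3    4    5
  b   2    1    1    1    2    3    4
  c   3    2    2    2    2    3    4
  a   4    3    3    3    3    2    3
  c   5    4    4    4    4    3    3
Edit distance = dp[5][6] = 3

3


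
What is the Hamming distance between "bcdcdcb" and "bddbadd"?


Comparing "bcdcdcb" and "bddbadd" position by position:
  Position 0: 'b' vs 'b' => same
  Position 1: 'c' vs 'd' => differ
  Position 2: 'd' vs 'd' => same
  Position 3: 'c' vs 'b' => differ
  Position 4: 'd' vs 'a' => differ
  Position 5: 'c' vs 'd' => differ
  Position 6: 'b' vs 'd' => differ
Total differences (Hamming distance): 5

5


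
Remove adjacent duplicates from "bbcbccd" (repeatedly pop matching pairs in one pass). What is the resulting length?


Input: bbcbccd
Stack-based adjacent duplicate removal:
  Read 'b': push. Stack: b
  Read 'b': matches stack top 'b' => pop. Stack: (empty)
  Read 'c': push. Stack: c
  Read 'b': push. Stack: cb
  Read 'c': push. Stack: cbc
  Read 'c': matches stack top 'c' => pop. Stack: cb
  Read 'd': push. Stack: cbd
Final stack: "cbd" (length 3)

3


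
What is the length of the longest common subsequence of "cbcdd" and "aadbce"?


LCS of "cbcdd" and "aadbce"
DP table:
           a    a    d    b    c    e
      0    0    0    0    0    0    0
  c   0    0    0    0    0    1    1
  b   0    0    0    0    1    1    1
  c   0    0    0    0    1    2    2
  d   0    0    0    1    1    2    2
  d   0    0    0    1    1    2    2
LCS length = dp[5][6] = 2

2


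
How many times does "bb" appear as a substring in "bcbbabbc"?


Searching for "bb" in "bcbbabbc"
Scanning each position:
  Position 0: "bc" => no
  Position 1: "cb" => no
  Position 2: "bb" => MATCH
  Position 3: "ba" => no
  Position 4: "ab" => no
  Position 5: "bb" => MATCH
  Position 6: "bc" => no
Total occurrences: 2

2


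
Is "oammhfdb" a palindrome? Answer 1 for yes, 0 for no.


Input: oammhfdb
Reversed: bdfhmmao
  Compare pos 0 ('o') with pos 7 ('b'): MISMATCH
  Compare pos 1 ('a') with pos 6 ('d'): MISMATCH
  Compare pos 2 ('m') with pos 5 ('f'): MISMATCH
  Compare pos 3 ('m') with pos 4 ('h'): MISMATCH
Result: not a palindrome

0


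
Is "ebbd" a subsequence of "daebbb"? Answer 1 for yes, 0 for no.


Check if "ebbd" is a subsequence of "daebbb"
Greedy scan:
  Position 0 ('d'): no match needed
  Position 1 ('a'): no match needed
  Position 2 ('e'): matches sub[0] = 'e'
  Position 3 ('b'): matches sub[1] = 'b'
  Position 4 ('b'): matches sub[2] = 'b'
  Position 5 ('b'): no match needed
Only matched 3/4 characters => not a subsequence

0


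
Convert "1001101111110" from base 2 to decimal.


Input: "1001101111110" in base 2
Positional expansion:
  Digit '1' (value 1) x 2^12 = 4096
  Digit '0' (value 0) x 2^11 = 0
  Digit '0' (value 0) x 2^10 = 0
  Digit '1' (value 1) x 2^9 = 512
  Digit '1' (value 1) x 2^8 = 256
  Digit '0' (value 0) x 2^7 = 0
  Digit '1' (value 1) x 2^6 = 64
  Digit '1' (value 1) x 2^5 = 32
  Digit '1' (value 1) x 2^4 = 16
  Digit '1' (value 1) x 2^3 = 8
  Digit '1' (value 1) x 2^2 = 4
  Digit '1' (value 1) x 2^1 = 2
  Digit '0' (value 0) x 2^0 = 0
Sum = 4990

4990


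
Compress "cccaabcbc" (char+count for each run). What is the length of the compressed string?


Input: cccaabcbc
Runs:
  'c' x 3 => "c3"
  'a' x 2 => "a2"
  'b' x 1 => "b1"
  'c' x 1 => "c1"
  'b' x 1 => "b1"
  'c' x 1 => "c1"
Compressed: "c3a2b1c1b1c1"
Compressed length: 12

12


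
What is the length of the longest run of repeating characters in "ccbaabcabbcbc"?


Input: "ccbaabcabbcbc"
Scanning for longest run:
  Position 1 ('c'): continues run of 'c', length=2
  Position 2 ('b'): new char, reset run to 1
  Position 3 ('a'): new char, reset run to 1
  Position 4 ('a'): continues run of 'a', length=2
  Position 5 ('b'): new char, reset run to 1
  Position 6 ('c'): new char, reset run to 1
  Position 7 ('a'): new char, reset run to 1
  Position 8 ('b'): new char, reset run to 1
  Position 9 ('b'): continues run of 'b', length=2
  Position 10 ('c'): new char, reset run to 1
  Position 11 ('b'): new char, reset run to 1
  Position 12 ('c'): new char, reset run to 1
Longest run: 'c' with length 2

2


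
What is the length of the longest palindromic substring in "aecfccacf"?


Input: "aecfccacf"
Checking substrings for palindromes:
  [2:5] "cfc" (len 3) => palindrome
  [5:8] "cac" (len 3) => palindrome
  [4:6] "cc" (len 2) => palindrome
Longest palindromic substring: "cfc" with length 3

3


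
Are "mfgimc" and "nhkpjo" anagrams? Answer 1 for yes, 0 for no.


Strings: "mfgimc", "nhkpjo"
Sorted first:  cfgimm
Sorted second: hjknop
Differ at position 0: 'c' vs 'h' => not anagrams

0


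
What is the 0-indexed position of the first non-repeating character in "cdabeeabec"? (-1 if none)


Input: cdabeeabec
Character frequencies:
  'a': 2
  'b': 2
  'c': 2
  'd': 1
  'e': 3
Scanning left to right for freq == 1:
  Position 0 ('c'): freq=2, skip
  Position 1 ('d'): unique! => answer = 1

1


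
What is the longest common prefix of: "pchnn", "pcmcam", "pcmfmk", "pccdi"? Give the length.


Words: pchnn, pcmcam, pcmfmk, pccdi
  Position 0: all 'p' => match
  Position 1: all 'c' => match
  Position 2: ('h', 'm', 'm', 'c') => mismatch, stop
LCP = "pc" (length 2)

2


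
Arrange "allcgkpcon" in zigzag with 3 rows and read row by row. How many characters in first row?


Zigzag "allcgkpcon" into 3 rows:
Placing characters:
  'a' => row 0
  'l' => row 1
  'l' => row 2
  'c' => row 1
  'g' => row 0
  'k' => row 1
  'p' => row 2
  'c' => row 1
  'o' => row 0
  'n' => row 1
Rows:
  Row 0: "ago"
  Row 1: "lckcn"
  Row 2: "lp"
First row length: 3

3


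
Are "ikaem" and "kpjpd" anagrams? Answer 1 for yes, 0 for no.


Strings: "ikaem", "kpjpd"
Sorted first:  aeikm
Sorted second: djkpp
Differ at position 0: 'a' vs 'd' => not anagrams

0


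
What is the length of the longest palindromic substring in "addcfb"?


Input: "addcfb"
Checking substrings for palindromes:
  [1:3] "dd" (len 2) => palindrome
Longest palindromic substring: "dd" with length 2

2


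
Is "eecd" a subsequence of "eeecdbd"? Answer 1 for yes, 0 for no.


Check if "eecd" is a subsequence of "eeecdbd"
Greedy scan:
  Position 0 ('e'): matches sub[0] = 'e'
  Position 1 ('e'): matches sub[1] = 'e'
  Position 2 ('e'): no match needed
  Position 3 ('c'): matches sub[2] = 'c'
  Position 4 ('d'): matches sub[3] = 'd'
  Position 5 ('b'): no match needed
  Position 6 ('d'): no match needed
All 4 characters matched => is a subsequence

1


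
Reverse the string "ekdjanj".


Input: ekdjanj
Reading characters right to left:
  Position 6: 'j'
  Position 5: 'n'
  Position 4: 'a'
  Position 3: 'j'
  Position 2: 'd'
  Position 1: 'k'
  Position 0: 'e'
Reversed: jnajdke

jnajdke


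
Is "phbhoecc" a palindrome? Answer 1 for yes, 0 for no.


Input: phbhoecc
Reversed: cceohbhp
  Compare pos 0 ('p') with pos 7 ('c'): MISMATCH
  Compare pos 1 ('h') with pos 6 ('c'): MISMATCH
  Compare pos 2 ('b') with pos 5 ('e'): MISMATCH
  Compare pos 3 ('h') with pos 4 ('o'): MISMATCH
Result: not a palindrome

0


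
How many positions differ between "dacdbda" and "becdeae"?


Comparing "dacdbda" and "becdeae" position by position:
  Position 0: 'd' vs 'b' => DIFFER
  Position 1: 'a' vs 'e' => DIFFER
  Position 2: 'c' vs 'c' => same
  Position 3: 'd' vs 'd' => same
  Position 4: 'b' vs 'e' => DIFFER
  Position 5: 'd' vs 'a' => DIFFER
  Position 6: 'a' vs 'e' => DIFFER
Positions that differ: 5

5


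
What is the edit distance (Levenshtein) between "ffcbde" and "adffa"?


Computing edit distance: "ffcbde" -> "adffa"
DP table:
           a    d    f    f    a
      0    1    2    3    4    5
  f   1    1    2    2    3    4
  f   2    2    2    2    2    3
  c   3    3    3    3    3    3
  b   4    4    4    4    4    4
  d   5    5    4    5    5    5
  e   6    6    5    5    6    6
Edit distance = dp[6][5] = 6

6


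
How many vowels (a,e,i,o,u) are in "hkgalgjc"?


Input: hkgalgjc
Checking each character:
  'h' at position 0: consonant
  'k' at position 1: consonant
  'g' at position 2: consonant
  'a' at position 3: vowel (running total: 1)
  'l' at position 4: consonant
  'g' at position 5: consonant
  'j' at position 6: consonant
  'c' at position 7: consonant
Total vowels: 1

1


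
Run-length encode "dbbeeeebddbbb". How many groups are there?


Input: dbbeeeebddbbb
Scanning for consecutive runs:
  Group 1: 'd' x 1 (positions 0-0)
  Group 2: 'b' x 2 (positions 1-2)
  Group 3: 'e' x 4 (positions 3-6)
  Group 4: 'b' x 1 (positions 7-7)
  Group 5: 'd' x 2 (positions 8-9)
  Group 6: 'b' x 3 (positions 10-12)
Total groups: 6

6


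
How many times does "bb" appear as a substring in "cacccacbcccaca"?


Searching for "bb" in "cacccacbcccaca"
Scanning each position:
  Position 0: "ca" => no
  Position 1: "ac" => no
  Position 2: "cc" => no
  Position 3: "cc" => no
  Position 4: "ca" => no
  Position 5: "ac" => no
  Position 6: "cb" => no
  Position 7: "bc" => no
  Position 8: "cc" => no
  Position 9: "cc" => no
  Position 10: "ca" => no
  Position 11: "ac" => no
  Position 12: "ca" => no
Total occurrences: 0

0


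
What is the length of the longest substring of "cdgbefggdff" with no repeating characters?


Input: "cdgbefggdff"
Sliding window (track last position of each char):
  Position 0 ('c'): window [0,0] length 1 -- new best
  Position 1 ('d'): window [0,1] length 2 -- new best
  Position 2 ('g'): window [0,2] length 3 -- new best
  Position 3 ('b'): window [0,3] length 4 -- new best
  Position 4 ('e'): window [0,4] length 5 -- new best
  Position 5 ('f'): window [0,5] length 6 -- new best
  Position 6 ('g'): repeat (last at 2), move window start to 3
  Position 6 ('g'): window [3,6] length 4
  Position 7 ('g'): repeat (last at 6), move window start to 7
  Position 7 ('g'): window [7,7] length 1
  Position 8 ('d'): window [7,8] length 2
  Position 9 ('f'): window [7,9] length 3
  Position 10 ('f'): repeat (last at 9), move window start to 10
  Position 10 ('f'): window [10,10] length 1
Longest substring with no repeats: "cdgbef" with length 6

6


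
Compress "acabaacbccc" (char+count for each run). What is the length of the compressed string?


Input: acabaacbccc
Runs:
  'a' x 1 => "a1"
  'c' x 1 => "c1"
  'a' x 1 => "a1"
  'b' x 1 => "b1"
  'a' x 2 => "a2"
  'c' x 1 => "c1"
  'b' x 1 => "b1"
  'c' x 3 => "c3"
Compressed: "a1c1a1b1a2c1b1c3"
Compressed length: 16

16


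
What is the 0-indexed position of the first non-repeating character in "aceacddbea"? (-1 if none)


Input: aceacddbea
Character frequencies:
  'a': 3
  'b': 1
  'c': 2
  'd': 2
  'e': 2
Scanning left to right for freq == 1:
  Position 0 ('a'): freq=3, skip
  Position 1 ('c'): freq=2, skip
  Position 2 ('e'): freq=2, skip
  Position 3 ('a'): freq=3, skip
  Position 4 ('c'): freq=2, skip
  Position 5 ('d'): freq=2, skip
  Position 6 ('d'): freq=2, skip
  Position 7 ('b'): unique! => answer = 7

7


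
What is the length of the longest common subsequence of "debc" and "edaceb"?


LCS of "debc" and "edaceb"
DP table:
           e    d    a    c    e    b
      0    0    0    0    0    0    0
  d   0    0    1    1    1    1    1
  e   0    1    1    1    1    2    2
  b   0    1    1    1    1    2    3
  c   0    1    1    1    2    2    3
LCS length = dp[4][6] = 3

3


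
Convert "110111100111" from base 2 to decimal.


Input: "110111100111" in base 2
Positional expansion:
  Digit '1' (value 1) x 2^11 = 2048
  Digit '1' (value 1) x 2^10 = 1024
  Digit '0' (value 0) x 2^9 = 0
  Digit '1' (value 1) x 2^8 = 256
  Digit '1' (value 1) x 2^7 = 128
  Digit '1' (value 1) x 2^6 = 64
  Digit '1' (value 1) x 2^5 = 32
  Digit '0' (value 0) x 2^4 = 0
  Digit '0' (value 0) x 2^3 = 0
  Digit '1' (value 1) x 2^2 = 4
  Digit '1' (value 1) x 2^1 = 2
  Digit '1' (value 1) x 2^0 = 1
Sum = 3559

3559


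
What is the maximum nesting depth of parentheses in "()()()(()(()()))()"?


Input: "()()()(()(()()))()"
Tracking depth:
  Position 0 '(': depth becomes 1
  Position 1 ')': depth becomes 0
  Position 2 '(': depth becomes 1
  Position 3 ')': depth becomes 0
  Position 4 '(': depth becomes 1
  Position 5 ')': depth becomes 0
  Position 6 '(': depth becomes 1
  Position 7 '(': depth becomes 2
  Position 8 ')': depth becomes 1
  Position 9 '(': depth becomes 2
  Position 10 '(': depth becomes 3
  Position 11 ')': depth becomes 2
  Position 12 '(': depth becomes 3
  Position 13 ')': depth becomes 2
  Position 14 ')': depth becomes 1
  Position 15 ')': depth becomes 0
  Position 16 '(': depth becomes 1
  Position 17 ')': depth becomes 0
Maximum depth reached: 3

3


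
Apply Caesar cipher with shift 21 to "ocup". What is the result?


Caesar cipher: shift "ocup" by 21
  'o' (pos 14) + 21 = pos 9 = 'j'
  'c' (pos 2) + 21 = pos 23 = 'x'
  'u' (pos 20) + 21 = pos 15 = 'p'
  'p' (pos 15) + 21 = pos 10 = 'k'
Result: jxpk

jxpk


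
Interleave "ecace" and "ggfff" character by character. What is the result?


Interleaving "ecace" and "ggfff":
  Position 0: 'e' from first, 'g' from second => "eg"
  Position 1: 'c' from first, 'g' from second => "cg"
  Position 2: 'a' from first, 'f' from second => "af"
  Position 3: 'c' from first, 'f' from second => "cf"
  Position 4: 'e' from first, 'f' from second => "ef"
Result: egcgafcfef

egcgafcfef


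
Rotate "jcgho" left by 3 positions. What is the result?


Input: "jcgho", rotate left by 3
First 3 characters: "jcg"
Remaining characters: "ho"
Concatenate remaining + first: "ho" + "jcg" = "hojcg"

hojcg


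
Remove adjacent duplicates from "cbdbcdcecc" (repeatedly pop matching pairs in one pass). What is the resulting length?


Input: cbdbcdcecc
Stack-based adjacent duplicate removal:
  Read 'c': push. Stack: c
  Read 'b': push. Stack: cb
  Read 'd': push. Stack: cbd
  Read 'b': push. Stack: cbdb
  Read 'c': push. Stack: cbdbc
  Read 'd': push. Stack: cbdbcd
  Read 'c': push. Stack: cbdbcdc
  Read 'e': push. Stack: cbdbcdce
  Read 'c': push. Stack: cbdbcdcec
  Read 'c': matches stack top 'c' => pop. Stack: cbdbcdce
Final stack: "cbdbcdce" (length 8)

8


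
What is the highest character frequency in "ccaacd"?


Input: ccaacd
Character counts:
  'a': 2
  'c': 3
  'd': 1
Maximum frequency: 3

3


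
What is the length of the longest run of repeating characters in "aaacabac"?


Input: "aaacabac"
Scanning for longest run:
  Position 1 ('a'): continues run of 'a', length=2
  Position 2 ('a'): continues run of 'a', length=3
  Position 3 ('c'): new char, reset run to 1
  Position 4 ('a'): new char, reset run to 1
  Position 5 ('b'): new char, reset run to 1
  Position 6 ('a'): new char, reset run to 1
  Position 7 ('c'): new char, reset run to 1
Longest run: 'a' with length 3

3


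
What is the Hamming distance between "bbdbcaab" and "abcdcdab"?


Comparing "bbdbcaab" and "abcdcdab" position by position:
  Position 0: 'b' vs 'a' => differ
  Position 1: 'b' vs 'b' => same
  Position 2: 'd' vs 'c' => differ
  Position 3: 'b' vs 'd' => differ
  Position 4: 'c' vs 'c' => same
  Position 5: 'a' vs 'd' => differ
  Position 6: 'a' vs 'a' => same
  Position 7: 'b' vs 'b' => same
Total differences (Hamming distance): 4

4


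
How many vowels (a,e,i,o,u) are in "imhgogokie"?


Input: imhgogokie
Checking each character:
  'i' at position 0: vowel (running total: 1)
  'm' at position 1: consonant
  'h' at position 2: consonant
  'g' at position 3: consonant
  'o' at position 4: vowel (running total: 2)
  'g' at position 5: consonant
  'o' at position 6: vowel (running total: 3)
  'k' at position 7: consonant
  'i' at position 8: vowel (running total: 4)
  'e' at position 9: vowel (running total: 5)
Total vowels: 5

5


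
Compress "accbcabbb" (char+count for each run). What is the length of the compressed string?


Input: accbcabbb
Runs:
  'a' x 1 => "a1"
  'c' x 2 => "c2"
  'b' x 1 => "b1"
  'c' x 1 => "c1"
  'a' x 1 => "a1"
  'b' x 3 => "b3"
Compressed: "a1c2b1c1a1b3"
Compressed length: 12

12


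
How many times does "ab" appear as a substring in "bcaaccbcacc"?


Searching for "ab" in "bcaaccbcacc"
Scanning each position:
  Position 0: "bc" => no
  Position 1: "ca" => no
  Position 2: "aa" => no
  Position 3: "ac" => no
  Position 4: "cc" => no
  Position 5: "cb" => no
  Position 6: "bc" => no
  Position 7: "ca" => no
  Position 8: "ac" => no
  Position 9: "cc" => no
Total occurrences: 0

0


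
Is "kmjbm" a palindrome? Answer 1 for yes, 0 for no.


Input: kmjbm
Reversed: mbjmk
  Compare pos 0 ('k') with pos 4 ('m'): MISMATCH
  Compare pos 1 ('m') with pos 3 ('b'): MISMATCH
Result: not a palindrome

0


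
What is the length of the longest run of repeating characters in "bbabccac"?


Input: "bbabccac"
Scanning for longest run:
  Position 1 ('b'): continues run of 'b', length=2
  Position 2 ('a'): new char, reset run to 1
  Position 3 ('b'): new char, reset run to 1
  Position 4 ('c'): new char, reset run to 1
  Position 5 ('c'): continues run of 'c', length=2
  Position 6 ('a'): new char, reset run to 1
  Position 7 ('c'): new char, reset run to 1
Longest run: 'b' with length 2

2


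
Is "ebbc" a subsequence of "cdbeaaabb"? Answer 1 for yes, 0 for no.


Check if "ebbc" is a subsequence of "cdbeaaabb"
Greedy scan:
  Position 0 ('c'): no match needed
  Position 1 ('d'): no match needed
  Position 2 ('b'): no match needed
  Position 3 ('e'): matches sub[0] = 'e'
  Position 4 ('a'): no match needed
  Position 5 ('a'): no match needed
  Position 6 ('a'): no match needed
  Position 7 ('b'): matches sub[1] = 'b'
  Position 8 ('b'): matches sub[2] = 'b'
Only matched 3/4 characters => not a subsequence

0


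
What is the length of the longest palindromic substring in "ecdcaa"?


Input: "ecdcaa"
Checking substrings for palindromes:
  [1:4] "cdc" (len 3) => palindrome
  [4:6] "aa" (len 2) => palindrome
Longest palindromic substring: "cdc" with length 3

3


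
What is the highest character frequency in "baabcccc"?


Input: baabcccc
Character counts:
  'a': 2
  'b': 2
  'c': 4
Maximum frequency: 4

4


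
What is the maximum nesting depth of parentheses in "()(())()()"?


Input: "()(())()()"
Tracking depth:
  Position 0 '(': depth becomes 1
  Position 1 ')': depth becomes 0
  Position 2 '(': depth becomes 1
  Position 3 '(': depth becomes 2
  Position 4 ')': depth becomes 1
  Position 5 ')': depth becomes 0
  Position 6 '(': depth becomes 1
  Position 7 ')': depth becomes 0
  Position 8 '(': depth becomes 1
  Position 9 ')': depth becomes 0
Maximum depth reached: 2

2
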